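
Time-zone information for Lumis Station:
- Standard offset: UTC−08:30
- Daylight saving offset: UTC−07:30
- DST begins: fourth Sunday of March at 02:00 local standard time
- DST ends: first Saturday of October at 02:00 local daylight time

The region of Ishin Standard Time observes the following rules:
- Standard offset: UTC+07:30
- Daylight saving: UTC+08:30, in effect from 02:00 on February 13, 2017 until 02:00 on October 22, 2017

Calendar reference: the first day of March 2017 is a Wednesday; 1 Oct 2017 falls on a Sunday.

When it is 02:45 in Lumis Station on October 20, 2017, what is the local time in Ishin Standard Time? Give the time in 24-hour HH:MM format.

1 March 2017 is a Wednesday, so the first Sunday is March 5 and the fourth is March 26.
1 October 2017 is a Sunday, so the first Saturday is October 7.
October 20, 2017 does not fall between 26 March and 7 October, so daylight saving is not in effect and Lumis Station is at UTC−08:30.
02:45 Lumis Station + 8h30m = 11:15 UTC.
At the standard offset (UTC+07:30), 11:15 UTC + 7h30m = 18:45 Ishin Standard Time standard time.
The standard-time date in Ishin Standard Time, October 20, 2017, falls between 13 February and 22 October, so daylight saving is in effect and Ishin Standard Time is at UTC+08:30.
11:15 UTC + 8h30m = 19:45 Ishin Standard Time.

19:45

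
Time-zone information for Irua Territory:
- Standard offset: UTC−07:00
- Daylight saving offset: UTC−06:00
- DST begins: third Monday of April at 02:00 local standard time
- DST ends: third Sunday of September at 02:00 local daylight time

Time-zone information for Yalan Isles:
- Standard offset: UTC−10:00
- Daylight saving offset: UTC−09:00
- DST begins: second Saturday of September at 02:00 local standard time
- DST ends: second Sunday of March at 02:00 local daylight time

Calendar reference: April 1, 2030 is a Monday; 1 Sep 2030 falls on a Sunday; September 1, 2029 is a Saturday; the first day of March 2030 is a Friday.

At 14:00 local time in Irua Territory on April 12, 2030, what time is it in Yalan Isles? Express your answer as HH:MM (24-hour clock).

11:00

1 April 2030 is a Monday, so the first Monday is April 1 and the third is April 15.
1 September 2030 is a Sunday, so the first Sunday is September 1 and the third is September 15.
April 12, 2030 is outside the daylight-saving period (15 April – 15 September), so Irua Territory is on standard time, UTC−07:00.
14:00 Irua Territory + 7h = 21:00 UTC.
1 September 2029 is a Saturday, so the first Saturday is September 1 and the second is September 8.
1 March 2030 is a Friday, so the first Sunday is March 3 and the second is March 10.
At the standard offset (UTC−10:00), 21:00 UTC − 10h = 11:00 Yalan Isles standard time.
The standard-time date in Yalan Isles, April 12, 2030, is outside the daylight-saving period (8 September 2029 – 10 March 2030), so Yalan Isles is on standard time, UTC−10:00.
21:00 UTC − 10h = 11:00 Yalan Isles.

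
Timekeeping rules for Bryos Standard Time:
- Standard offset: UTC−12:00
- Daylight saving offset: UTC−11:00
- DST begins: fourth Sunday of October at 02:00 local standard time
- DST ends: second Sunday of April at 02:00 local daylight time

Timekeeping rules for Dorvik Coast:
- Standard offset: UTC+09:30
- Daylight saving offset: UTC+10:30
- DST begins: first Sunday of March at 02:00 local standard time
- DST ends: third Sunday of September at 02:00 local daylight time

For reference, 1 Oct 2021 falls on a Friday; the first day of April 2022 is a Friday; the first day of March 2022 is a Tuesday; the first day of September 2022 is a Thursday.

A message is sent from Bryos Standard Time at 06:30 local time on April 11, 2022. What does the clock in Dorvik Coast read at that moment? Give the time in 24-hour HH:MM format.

05:00

1 October 2021 is a Friday, so the first Sunday is October 3 and the fourth is October 24.
1 April 2022 is a Friday, so the first Sunday is April 3 and the second is April 10.
April 11, 2022 is outside the daylight-saving period (24 October 2021 – 10 April 2022), so Bryos Standard Time is on standard time, UTC−12:00.
06:30 Bryos Standard Time + 12h = 18:30 UTC.
1 March 2022 is a Tuesday, so the first Sunday is March 6.
1 September 2022 is a Thursday, so the first Sunday is September 4 and the third is September 18.
At the standard offset (UTC+09:30), 18:30 UTC + 9h30m = 04:00 Dorvik Coast standard time (rolling into the next day, 12 April 2022).
The standard-time date in Dorvik Coast, April 12, 2022, lies within the daylight-saving period (6 March – 18 September), so Dorvik Coast is on daylight time, UTC+10:30.
18:30 UTC + 10h30m = 05:00 Dorvik Coast (rolling into the next day, 12 April 2022).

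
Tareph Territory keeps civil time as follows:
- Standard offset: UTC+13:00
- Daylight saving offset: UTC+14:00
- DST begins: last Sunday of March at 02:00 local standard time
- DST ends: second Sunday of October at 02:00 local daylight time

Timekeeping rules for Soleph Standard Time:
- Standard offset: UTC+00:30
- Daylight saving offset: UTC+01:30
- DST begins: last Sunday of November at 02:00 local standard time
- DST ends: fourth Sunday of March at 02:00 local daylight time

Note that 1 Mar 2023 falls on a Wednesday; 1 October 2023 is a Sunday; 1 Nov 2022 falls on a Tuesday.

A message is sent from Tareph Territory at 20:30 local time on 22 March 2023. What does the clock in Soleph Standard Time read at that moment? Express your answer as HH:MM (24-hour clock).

1 March 2023 is a Wednesday, so Sundays fall on 5, 12, 19, 26; the last is March 26.
1 October 2023 is a Sunday, so the first Sunday is October 1 and the second is October 8.
22 March 2023 does not fall between 26 March and 8 October, so daylight saving is not in effect and Tareph Territory is at UTC+13:00.
20:30 Tareph Territory − 13h = 07:30 UTC.
1 November 2022 is a Tuesday, so Sundays fall on 6, 13, 20, 27; the last is November 27.
1 March 2023 is a Wednesday, so the first Sunday is March 5 and the fourth is March 26.
At the standard offset (UTC+00:30), 07:30 UTC + 0h30m = 08:00 Soleph Standard Time standard time.
Daylight saving runs 27 November 2022 – 26 March 2023; the standard-time date in Soleph Standard Time, 22 March 2023, is inside that window, so Soleph Standard Time is at UTC+01:30.
07:30 UTC + 1h30m = 09:00 Soleph Standard Time.

09:00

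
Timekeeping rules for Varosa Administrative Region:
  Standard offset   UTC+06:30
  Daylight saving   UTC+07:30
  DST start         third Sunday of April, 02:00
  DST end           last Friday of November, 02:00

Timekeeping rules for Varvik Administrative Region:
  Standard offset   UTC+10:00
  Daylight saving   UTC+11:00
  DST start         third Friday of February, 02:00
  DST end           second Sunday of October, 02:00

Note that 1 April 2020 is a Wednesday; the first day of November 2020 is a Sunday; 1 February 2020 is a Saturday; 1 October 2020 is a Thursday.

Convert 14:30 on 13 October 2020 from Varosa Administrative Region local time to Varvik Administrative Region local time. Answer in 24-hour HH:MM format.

17:00

1 April 2020 is a Wednesday, so the first Sunday is April 5 and the third is April 19.
1 November 2020 is a Sunday, so Fridays fall on 6, 13, 20, 27; the last is November 27.
13 October 2020 falls between 19 April and 27 November, so daylight saving is in effect and Varosa Administrative Region is at UTC+07:30.
14:30 Varosa Administrative Region − 7h30m = 07:00 UTC.
1 February 2020 is a Saturday, so the first Friday is February 7 and the third is February 21.
1 October 2020 is a Thursday, so the first Sunday is October 4 and the second is October 11.
At the standard offset (UTC+10:00), 07:00 UTC + 10h = 17:00 Varvik Administrative Region standard time.
The standard-time date in Varvik Administrative Region, 13 October 2020, is outside the daylight-saving period (21 February – 11 October), so Varvik Administrative Region is on standard time, UTC+10:00.
07:00 UTC + 10h = 17:00 Varvik Administrative Region.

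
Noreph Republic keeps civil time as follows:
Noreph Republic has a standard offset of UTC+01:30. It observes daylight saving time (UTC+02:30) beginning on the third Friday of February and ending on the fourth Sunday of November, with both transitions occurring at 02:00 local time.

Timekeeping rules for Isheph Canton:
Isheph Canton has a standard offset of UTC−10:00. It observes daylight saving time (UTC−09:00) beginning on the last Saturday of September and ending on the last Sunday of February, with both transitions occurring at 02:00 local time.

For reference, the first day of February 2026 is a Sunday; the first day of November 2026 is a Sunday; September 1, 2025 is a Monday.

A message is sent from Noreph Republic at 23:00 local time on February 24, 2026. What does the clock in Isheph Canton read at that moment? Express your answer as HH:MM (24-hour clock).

1 February 2026 is a Sunday, so the first Friday is February 6 and the third is February 20.
1 November 2026 is a Sunday, so the first Sunday is November 1 and the fourth is November 22.
Daylight saving runs 20 February – 22 November; February 24, 2026 is inside that window, so Noreph Republic is at UTC+02:30.
23:00 Noreph Republic − 2h30m = 20:30 UTC.
1 September 2025 is a Monday, so Saturdays fall on 6, 13, 20, 27; the last is September 27.
1 February 2026 is a Sunday, so Sundays fall on 1, 8, 15, 22; the last is February 22.
At the standard offset (UTC−10:00), 20:30 UTC − 10h = 10:30 Isheph Canton standard time.
The standard-time date in Isheph Canton, February 24, 2026, does not fall between 27 September 2025 and 22 February 2026, so daylight saving is not in effect and Isheph Canton is at UTC−10:00.
20:30 UTC − 10h = 10:30 Isheph Canton.

10:30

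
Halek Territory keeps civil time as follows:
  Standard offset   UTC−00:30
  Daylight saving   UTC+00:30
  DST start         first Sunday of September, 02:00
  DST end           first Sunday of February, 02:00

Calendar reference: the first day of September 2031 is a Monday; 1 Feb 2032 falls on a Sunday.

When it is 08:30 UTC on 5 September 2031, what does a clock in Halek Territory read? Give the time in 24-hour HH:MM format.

1 September 2031 is a Monday, so the first Sunday is September 7.
1 February 2032 is a Sunday, so the first Sunday is February 1.
At the standard offset (UTC−00:30), 08:30 UTC − 0h30m = 08:00 Halek Territory standard time.
The standard-time date in Halek Territory, 5 September 2031, is outside the daylight-saving period (7 September 2031 – 1 February 2032), so Halek Territory is on standard time, UTC−00:30.
08:30 UTC − 0h30m = 08:00 local.

08:00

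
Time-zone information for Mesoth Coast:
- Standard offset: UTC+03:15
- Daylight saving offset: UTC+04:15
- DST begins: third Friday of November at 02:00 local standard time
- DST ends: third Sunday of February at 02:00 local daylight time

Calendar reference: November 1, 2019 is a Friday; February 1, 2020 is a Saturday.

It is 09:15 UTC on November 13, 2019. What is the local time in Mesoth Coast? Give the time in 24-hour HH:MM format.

12:30

1 November 2019 is a Friday, so the first Friday is November 1 and the third is November 15.
1 February 2020 is a Saturday, so the first Sunday is February 2 and the third is February 16.
At the standard offset (UTC+03:15), 09:15 UTC + 3h15m = 12:30 Mesoth Coast standard time.
Daylight saving runs 15 November 2019 – 16 February 2020; the standard-time date in Mesoth Coast, November 13, 2019, is outside that window, so Mesoth Coast is on standard time at UTC+03:15.
09:15 UTC + 3h15m = 12:30 local.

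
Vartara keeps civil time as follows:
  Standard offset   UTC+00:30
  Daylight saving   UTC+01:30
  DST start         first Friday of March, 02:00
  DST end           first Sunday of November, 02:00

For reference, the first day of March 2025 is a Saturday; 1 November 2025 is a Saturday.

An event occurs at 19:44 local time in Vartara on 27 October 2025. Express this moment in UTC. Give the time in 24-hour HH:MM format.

1 March 2025 is a Saturday, so the first Friday is March 7.
1 November 2025 is a Saturday, so the first Sunday is November 2.
27 October 2025 falls between 7 March and 2 November, so daylight saving is in effect and Vartara is at UTC+01:30.
19:44 local − 1h30m = 18:14 UTC.

18:14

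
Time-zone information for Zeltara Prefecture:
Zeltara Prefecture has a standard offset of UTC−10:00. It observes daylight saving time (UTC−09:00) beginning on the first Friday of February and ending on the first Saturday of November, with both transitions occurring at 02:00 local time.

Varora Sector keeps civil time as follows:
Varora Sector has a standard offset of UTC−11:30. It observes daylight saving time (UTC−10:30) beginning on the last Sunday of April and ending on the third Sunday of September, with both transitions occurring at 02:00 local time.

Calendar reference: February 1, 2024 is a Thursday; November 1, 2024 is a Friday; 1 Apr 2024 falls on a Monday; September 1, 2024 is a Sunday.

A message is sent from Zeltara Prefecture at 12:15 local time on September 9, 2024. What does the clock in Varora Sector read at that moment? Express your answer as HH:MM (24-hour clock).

10:45

1 February 2024 is a Thursday, so the first Friday is February 2.
1 November 2024 is a Friday, so the first Saturday is November 2.
September 9, 2024 falls between 2 February and 2 November, so daylight saving is in effect and Zeltara Prefecture is at UTC−09:00.
12:15 Zeltara Prefecture + 9h = 21:15 UTC.
1 April 2024 is a Monday, so Sundays fall on 7, 14, 21, 28; the last is April 28.
1 September 2024 is a Sunday, so the first Sunday is September 1 and the third is September 15.
At the standard offset (UTC−11:30), 21:15 UTC − 11h30m = 09:45 Varora Sector standard time.
The standard-time date in Varora Sector, September 9, 2024, falls between 28 April and 15 September, so daylight saving is in effect and Varora Sector is at UTC−10:30.
21:15 UTC − 10h30m = 10:45 Varora Sector.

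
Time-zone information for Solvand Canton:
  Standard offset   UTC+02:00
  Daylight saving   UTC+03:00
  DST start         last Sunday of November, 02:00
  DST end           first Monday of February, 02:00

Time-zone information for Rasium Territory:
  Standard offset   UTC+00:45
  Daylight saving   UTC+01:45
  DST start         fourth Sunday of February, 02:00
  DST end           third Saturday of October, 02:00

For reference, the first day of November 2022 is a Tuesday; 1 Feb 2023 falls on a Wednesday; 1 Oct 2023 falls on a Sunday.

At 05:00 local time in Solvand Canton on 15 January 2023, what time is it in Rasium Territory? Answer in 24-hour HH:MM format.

02:45

1 November 2022 is a Tuesday, so Sundays fall on 6, 13, 20, 27; the last is November 27.
1 February 2023 is a Wednesday, so the first Monday is February 6.
Daylight saving runs 27 November 2022 – 6 February 2023; 15 January 2023 is inside that window, so Solvand Canton is at UTC+03:00.
05:00 Solvand Canton − 3h = 02:00 UTC.
1 February 2023 is a Wednesday, so the first Sunday is February 5 and the fourth is February 26.
1 October 2023 is a Sunday, so the first Saturday is October 7 and the third is October 21.
At the standard offset (UTC+00:45), 02:00 UTC + 0h45m = 02:45 Rasium Territory standard time.
The standard-time date in Rasium Territory, 15 January 2023, does not fall between 26 February and 21 October, so daylight saving is not in effect and Rasium Territory is at UTC+00:45.
02:00 UTC + 0h45m = 02:45 Rasium Territory.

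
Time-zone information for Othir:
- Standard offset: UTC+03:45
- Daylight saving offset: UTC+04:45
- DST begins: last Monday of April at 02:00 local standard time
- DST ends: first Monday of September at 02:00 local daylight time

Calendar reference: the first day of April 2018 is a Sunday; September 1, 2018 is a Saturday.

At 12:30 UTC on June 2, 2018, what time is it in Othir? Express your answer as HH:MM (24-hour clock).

1 April 2018 is a Sunday, so Mondays fall on 2, 9, 16, 23, 30; the last is April 30.
1 September 2018 is a Saturday, so the first Monday is September 3.
At the standard offset (UTC+03:45), 12:30 UTC + 3h45m = 16:15 Othir standard time.
Daylight saving runs 30 April – 3 September; the standard-time date in Othir, June 2, 2018, is inside that window, so Othir is at UTC+04:45.
12:30 UTC + 4h45m = 17:15 local.

17:15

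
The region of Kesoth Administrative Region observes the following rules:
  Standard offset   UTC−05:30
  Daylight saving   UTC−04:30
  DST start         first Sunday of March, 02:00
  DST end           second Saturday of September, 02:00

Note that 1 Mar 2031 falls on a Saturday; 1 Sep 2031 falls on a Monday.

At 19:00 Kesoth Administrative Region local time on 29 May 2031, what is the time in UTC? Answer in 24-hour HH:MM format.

1 March 2031 is a Saturday, so the first Sunday is March 2.
1 September 2031 is a Monday, so the first Saturday is September 6 and the second is September 13.
Daylight saving runs 2 March – 13 September; 29 May 2031 is inside that window, so Kesoth Administrative Region is at UTC−04:30.
19:00 local + 4h30m = 23:30 UTC.

23:30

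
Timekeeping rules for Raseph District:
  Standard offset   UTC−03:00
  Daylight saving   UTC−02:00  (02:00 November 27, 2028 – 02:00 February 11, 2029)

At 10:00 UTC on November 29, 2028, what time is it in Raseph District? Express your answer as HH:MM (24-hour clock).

At the standard offset (UTC−03:00), 10:00 UTC − 3h = 07:00 Raseph District standard time.
The standard-time date in Raseph District, November 29, 2028, falls between 27 November 2028 and 11 February 2029, so daylight saving is in effect and Raseph District is at UTC−02:00.
10:00 UTC − 2h = 08:00 local.

08:00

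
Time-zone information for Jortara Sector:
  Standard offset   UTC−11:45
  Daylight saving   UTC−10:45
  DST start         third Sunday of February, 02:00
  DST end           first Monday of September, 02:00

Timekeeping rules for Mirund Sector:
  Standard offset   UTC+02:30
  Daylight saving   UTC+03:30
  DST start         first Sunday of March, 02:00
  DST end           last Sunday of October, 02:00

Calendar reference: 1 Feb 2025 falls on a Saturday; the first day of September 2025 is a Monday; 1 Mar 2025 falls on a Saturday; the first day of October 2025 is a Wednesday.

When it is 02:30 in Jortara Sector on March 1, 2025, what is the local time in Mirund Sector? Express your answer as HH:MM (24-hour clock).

15:45

1 February 2025 is a Saturday, so the first Sunday is February 2 and the third is February 16.
1 September 2025 is a Monday, so the first Monday is September 1.
March 1, 2025 falls between 16 February and 1 September, so daylight saving is in effect and Jortara Sector is at UTC−10:45.
02:30 Jortara Sector + 10h45m = 13:15 UTC.
1 March 2025 is a Saturday, so the first Sunday is March 2.
1 October 2025 is a Wednesday, so Sundays fall on 5, 12, 19, 26; the last is October 26.
At the standard offset (UTC+02:30), 13:15 UTC + 2h30m = 15:45 Mirund Sector standard time.
The standard-time date in Mirund Sector, March 1, 2025, does not fall between 2 March and 26 October, so daylight saving is not in effect and Mirund Sector is at UTC+02:30.
13:15 UTC + 2h30m = 15:45 Mirund Sector.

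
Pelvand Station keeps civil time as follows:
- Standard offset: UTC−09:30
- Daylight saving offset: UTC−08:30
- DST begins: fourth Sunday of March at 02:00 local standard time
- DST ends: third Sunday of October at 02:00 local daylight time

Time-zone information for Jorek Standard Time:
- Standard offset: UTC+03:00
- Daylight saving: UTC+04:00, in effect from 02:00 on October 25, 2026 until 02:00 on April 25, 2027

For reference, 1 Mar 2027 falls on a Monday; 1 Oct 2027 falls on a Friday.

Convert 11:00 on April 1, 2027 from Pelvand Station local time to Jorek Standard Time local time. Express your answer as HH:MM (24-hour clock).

1 March 2027 is a Monday, so the first Sunday is March 7 and the fourth is March 28.
1 October 2027 is a Friday, so the first Sunday is October 3 and the third is October 17.
April 1, 2027 falls between 28 March and 17 October, so daylight saving is in effect and Pelvand Station is at UTC−08:30.
11:00 Pelvand Station + 8h30m = 19:30 UTC.
At the standard offset (UTC+03:00), 19:30 UTC + 3h = 22:30 Jorek Standard Time standard time.
The standard-time date in Jorek Standard Time, April 1, 2027, falls between 25 October 2026 and 25 April 2027, so daylight saving is in effect and Jorek Standard Time is at UTC+04:00.
19:30 UTC + 4h = 23:30 Jorek Standard Time.

23:30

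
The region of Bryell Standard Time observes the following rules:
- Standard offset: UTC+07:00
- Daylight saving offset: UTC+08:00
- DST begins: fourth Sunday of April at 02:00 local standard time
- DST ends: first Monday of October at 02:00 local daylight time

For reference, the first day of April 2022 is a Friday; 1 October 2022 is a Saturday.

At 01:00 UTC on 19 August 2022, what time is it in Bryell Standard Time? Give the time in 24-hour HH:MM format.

1 April 2022 is a Friday, so the first Sunday is April 3 and the fourth is April 24.
1 October 2022 is a Saturday, so the first Monday is October 3.
At the standard offset (UTC+07:00), 01:00 UTC + 7h = 08:00 Bryell Standard Time standard time.
The standard-time date in Bryell Standard Time, 19 August 2022, lies within the daylight-saving period (24 April – 3 October), so Bryell Standard Time is on daylight time, UTC+08:00.
01:00 UTC + 8h = 09:00 local.

09:00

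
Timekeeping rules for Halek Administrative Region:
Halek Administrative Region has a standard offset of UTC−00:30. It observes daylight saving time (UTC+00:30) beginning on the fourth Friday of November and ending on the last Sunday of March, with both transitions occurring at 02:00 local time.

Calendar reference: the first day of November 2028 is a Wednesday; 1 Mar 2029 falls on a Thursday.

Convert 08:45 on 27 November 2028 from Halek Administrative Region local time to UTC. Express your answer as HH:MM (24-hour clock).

1 November 2028 is a Wednesday, so the first Friday is November 3 and the fourth is November 24.
1 March 2029 is a Thursday, so Sundays fall on 4, 11, 18, 25; the last is March 25.
Daylight saving runs 24 November 2028 – 25 March 2029; 27 November 2028 is inside that window, so Halek Administrative Region is at UTC+00:30.
08:45 local − 0h30m = 08:15 UTC.

08:15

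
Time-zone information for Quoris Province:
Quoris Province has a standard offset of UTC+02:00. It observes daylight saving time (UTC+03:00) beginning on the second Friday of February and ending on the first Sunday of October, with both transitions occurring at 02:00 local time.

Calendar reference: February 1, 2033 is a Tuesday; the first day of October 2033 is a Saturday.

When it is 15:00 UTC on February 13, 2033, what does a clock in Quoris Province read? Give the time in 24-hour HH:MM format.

18:00

1 February 2033 is a Tuesday, so the first Friday is February 4 and the second is February 11.
1 October 2033 is a Saturday, so the first Sunday is October 2.
At the standard offset (UTC+02:00), 15:00 UTC + 2h = 17:00 Quoris Province standard time.
The standard-time date in Quoris Province, February 13, 2033, falls between 11 February and 2 October, so daylight saving is in effect and Quoris Province is at UTC+03:00.
15:00 UTC + 3h = 18:00 local.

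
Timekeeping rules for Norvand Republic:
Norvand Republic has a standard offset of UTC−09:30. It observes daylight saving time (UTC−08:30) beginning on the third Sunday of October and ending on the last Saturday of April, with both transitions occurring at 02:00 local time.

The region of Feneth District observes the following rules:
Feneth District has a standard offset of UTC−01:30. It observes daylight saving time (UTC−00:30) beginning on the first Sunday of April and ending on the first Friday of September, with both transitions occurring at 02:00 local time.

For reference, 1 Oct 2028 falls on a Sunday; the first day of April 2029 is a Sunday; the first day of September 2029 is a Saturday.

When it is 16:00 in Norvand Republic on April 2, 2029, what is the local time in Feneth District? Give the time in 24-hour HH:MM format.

00:00

1 October 2028 is a Sunday, so the first Sunday is October 1 and the third is October 15.
1 April 2029 is a Sunday, so Saturdays fall on 7, 14, 21, 28; the last is April 28.
April 2, 2029 falls between 15 October 2028 and 28 April 2029, so daylight saving is in effect and Norvand Republic is at UTC−08:30.
16:00 Norvand Republic + 8h30m = 00:30 UTC (rolling into the next day, 3 April 2029).
1 April 2029 is a Sunday, so the first Sunday is April 1.
1 September 2029 is a Saturday, so the first Friday is September 7.
At the standard offset (UTC−01:30), 00:30 UTC − 1h30m = 23:00 Feneth District standard time (rolling into the previous day, 2 April 2029).
The standard-time date in Feneth District, April 2, 2029, lies within the daylight-saving period (1 April – 7 September), so Feneth District is on daylight time, UTC−00:30.
00:30 UTC − 0h30m = 00:00 Feneth District.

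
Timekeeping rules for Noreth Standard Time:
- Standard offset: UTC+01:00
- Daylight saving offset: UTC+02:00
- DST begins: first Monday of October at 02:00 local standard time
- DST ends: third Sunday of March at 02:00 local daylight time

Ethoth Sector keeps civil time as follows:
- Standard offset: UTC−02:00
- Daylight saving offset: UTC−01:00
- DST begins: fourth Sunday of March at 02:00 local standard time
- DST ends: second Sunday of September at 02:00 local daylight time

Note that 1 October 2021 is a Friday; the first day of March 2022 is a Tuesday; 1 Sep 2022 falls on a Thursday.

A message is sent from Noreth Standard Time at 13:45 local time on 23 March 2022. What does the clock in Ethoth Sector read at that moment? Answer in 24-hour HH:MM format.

1 October 2021 is a Friday, so the first Monday is October 4.
1 March 2022 is a Tuesday, so the first Sunday is March 6 and the third is March 20.
23 March 2022 is outside the daylight-saving period (4 October 2021 – 20 March 2022), so Noreth Standard Time is on standard time, UTC+01:00.
13:45 Noreth Standard Time − 1h = 12:45 UTC.
1 March 2022 is a Tuesday, so the first Sunday is March 6 and the fourth is March 27.
1 September 2022 is a Thursday, so the first Sunday is September 4 and the second is September 11.
At the standard offset (UTC−02:00), 12:45 UTC − 2h = 10:45 Ethoth Sector standard time.
The standard-time date in Ethoth Sector, 23 March 2022, does not fall between 27 March and 11 September, so daylight saving is not in effect and Ethoth Sector is at UTC−02:00.
12:45 UTC − 2h = 10:45 Ethoth Sector.

10:45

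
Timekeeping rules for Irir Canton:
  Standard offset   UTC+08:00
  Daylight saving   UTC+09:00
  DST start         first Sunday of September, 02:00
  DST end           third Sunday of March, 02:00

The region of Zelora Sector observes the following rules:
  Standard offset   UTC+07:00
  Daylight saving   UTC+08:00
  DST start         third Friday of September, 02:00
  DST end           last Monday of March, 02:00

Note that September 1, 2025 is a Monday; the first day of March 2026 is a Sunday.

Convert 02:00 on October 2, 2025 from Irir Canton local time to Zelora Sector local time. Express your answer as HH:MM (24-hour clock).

1 September 2025 is a Monday, so the first Sunday is September 7.
1 March 2026 is a Sunday, so the first Sunday is March 1 and the third is March 15.
October 2, 2025 lies within the daylight-saving period (7 September 2025 – 15 March 2026), so Irir Canton is on daylight time, UTC+09:00.
02:00 Irir Canton − 9h = 17:00 UTC (rolling into the previous day, 1 October 2025).
1 September 2025 is a Monday, so the first Friday is September 5 and the third is September 19.
1 March 2026 is a Sunday, so Mondays fall on 2, 9, 16, 23, 30; the last is March 30.
At the standard offset (UTC+07:00), 17:00 UTC + 7h = 00:00 Zelora Sector standard time (rolling into the next day, 2 October 2025).
Daylight saving runs 19 September 2025 – 30 March 2026; the standard-time date in Zelora Sector, October 2, 2025, is inside that window, so Zelora Sector is at UTC+08:00.
17:00 UTC + 8h = 01:00 Zelora Sector (rolling into the next day, 2 October 2025).

01:00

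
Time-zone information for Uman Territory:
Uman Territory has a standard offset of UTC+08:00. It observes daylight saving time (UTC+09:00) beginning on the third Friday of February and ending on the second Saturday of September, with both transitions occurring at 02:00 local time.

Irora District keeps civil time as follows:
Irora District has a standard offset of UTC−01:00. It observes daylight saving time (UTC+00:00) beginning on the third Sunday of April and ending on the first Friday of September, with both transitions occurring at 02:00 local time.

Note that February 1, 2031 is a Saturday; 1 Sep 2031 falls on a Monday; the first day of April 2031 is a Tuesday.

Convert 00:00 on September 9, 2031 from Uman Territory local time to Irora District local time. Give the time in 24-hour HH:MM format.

1 February 2031 is a Saturday, so the first Friday is February 7 and the third is February 21.
1 September 2031 is a Monday, so the first Saturday is September 6 and the second is September 13.
September 9, 2031 lies within the daylight-saving period (21 February – 13 September), so Uman Territory is on daylight time, UTC+09:00.
00:00 Uman Territory − 9h = 15:00 UTC (rolling into the previous day, 8 September 2031).
1 April 2031 is a Tuesday, so the first Sunday is April 6 and the third is April 20.
1 September 2031 is a Monday, so the first Friday is September 5.
At the standard offset (UTC−01:00), 15:00 UTC − 1h = 14:00 Irora District standard time.
The standard-time date in Irora District, September 8, 2031, is outside the daylight-saving period (20 April – 5 September), so Irora District is on standard time, UTC−01:00.
15:00 UTC − 1h = 14:00 Irora District.

14:00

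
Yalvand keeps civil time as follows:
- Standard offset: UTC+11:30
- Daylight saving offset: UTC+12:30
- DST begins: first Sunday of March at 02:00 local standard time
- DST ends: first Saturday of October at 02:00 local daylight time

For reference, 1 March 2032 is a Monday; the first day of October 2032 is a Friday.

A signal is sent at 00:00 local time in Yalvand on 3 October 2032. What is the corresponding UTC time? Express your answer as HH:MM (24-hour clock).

1 March 2032 is a Monday, so the first Sunday is March 7.
1 October 2032 is a Friday, so the first Saturday is October 2.
3 October 2032 is outside the daylight-saving period (7 March – 2 October), so Yalvand is on standard time, UTC+11:30.
00:00 local − 11h30m = 12:30 UTC (rolling into the previous day, 2 October 2032).

12:30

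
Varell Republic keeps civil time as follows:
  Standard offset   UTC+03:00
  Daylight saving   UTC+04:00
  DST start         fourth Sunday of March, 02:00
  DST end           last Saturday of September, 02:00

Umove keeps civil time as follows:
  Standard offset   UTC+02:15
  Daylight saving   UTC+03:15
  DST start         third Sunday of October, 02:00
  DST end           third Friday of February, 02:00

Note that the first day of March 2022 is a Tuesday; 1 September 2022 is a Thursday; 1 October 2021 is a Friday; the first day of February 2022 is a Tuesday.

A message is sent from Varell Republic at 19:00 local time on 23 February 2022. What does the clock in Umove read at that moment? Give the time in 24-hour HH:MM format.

1 March 2022 is a Tuesday, so the first Sunday is March 6 and the fourth is March 27.
1 September 2022 is a Thursday, so Saturdays fall on 3, 10, 17, 24; the last is September 24.
Daylight saving runs 27 March – 24 September; 23 February 2022 is outside that window, so Varell Republic is on standard time at UTC+03:00.
19:00 Varell Republic − 3h = 16:00 UTC.
1 October 2021 is a Friday, so the first Sunday is October 3 and the third is October 17.
1 February 2022 is a Tuesday, so the first Friday is February 4 and the third is February 18.
At the standard offset (UTC+02:15), 16:00 UTC + 2h15m = 18:15 Umove standard time.
Daylight saving runs 17 October 2021 – 18 February 2022; the standard-time date in Umove, 23 February 2022, is outside that window, so Umove is on standard time at UTC+02:15.
16:00 UTC + 2h15m = 18:15 Umove.

18:15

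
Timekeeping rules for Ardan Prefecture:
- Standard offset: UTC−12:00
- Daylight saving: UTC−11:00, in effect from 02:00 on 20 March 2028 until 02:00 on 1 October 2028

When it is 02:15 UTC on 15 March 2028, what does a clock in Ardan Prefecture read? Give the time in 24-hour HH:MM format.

At the standard offset (UTC−12:00), 02:15 UTC − 12h = 14:15 Ardan Prefecture standard time (rolling into the previous day, 14 March 2028).
The standard-time date in Ardan Prefecture, 14 March 2028, is outside the daylight-saving period (20 March – 1 October), so Ardan Prefecture is on standard time, UTC−12:00.
02:15 UTC − 12h = 14:15 local (rolling into the previous day, 14 March 2028).

14:15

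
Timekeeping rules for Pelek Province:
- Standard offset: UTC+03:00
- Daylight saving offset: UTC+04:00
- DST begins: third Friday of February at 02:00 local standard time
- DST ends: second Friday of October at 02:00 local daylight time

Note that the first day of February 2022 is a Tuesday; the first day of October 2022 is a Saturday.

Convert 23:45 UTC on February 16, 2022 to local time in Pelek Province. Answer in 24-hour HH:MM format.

1 February 2022 is a Tuesday, so the first Friday is February 4 and the third is February 18.
1 October 2022 is a Saturday, so the first Friday is October 7 and the second is October 14.
At the standard offset (UTC+03:00), 23:45 UTC + 3h = 02:45 Pelek Province standard time (rolling into the next day, 17 February 2022).
Daylight saving runs 18 February – 14 October; the standard-time date in Pelek Province, February 17, 2022, is outside that window, so Pelek Province is on standard time at UTC+03:00.
23:45 UTC + 3h = 02:45 local (rolling into the next day, 17 February 2022).

02:45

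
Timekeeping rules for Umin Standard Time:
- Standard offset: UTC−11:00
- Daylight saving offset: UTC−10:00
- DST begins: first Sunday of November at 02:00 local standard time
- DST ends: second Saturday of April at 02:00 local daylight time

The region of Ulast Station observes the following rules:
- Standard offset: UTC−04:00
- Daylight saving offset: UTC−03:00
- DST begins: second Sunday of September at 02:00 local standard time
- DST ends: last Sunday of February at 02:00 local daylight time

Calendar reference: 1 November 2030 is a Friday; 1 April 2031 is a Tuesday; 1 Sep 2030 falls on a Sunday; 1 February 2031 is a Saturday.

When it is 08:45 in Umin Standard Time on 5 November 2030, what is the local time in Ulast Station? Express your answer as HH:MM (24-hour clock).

1 November 2030 is a Friday, so the first Sunday is November 3.
1 April 2031 is a Tuesday, so the first Saturday is April 5 and the second is April 12.
5 November 2030 lies within the daylight-saving period (3 November 2030 – 12 April 2031), so Umin Standard Time is on daylight time, UTC−10:00.
08:45 Umin Standard Time + 10h = 18:45 UTC.
1 September 2030 is a Sunday, so the first Sunday is September 1 and the second is September 8.
1 February 2031 is a Saturday, so Sundays fall on 2, 9, 16, 23; the last is February 23.
At the standard offset (UTC−04:00), 18:45 UTC − 4h = 14:45 Ulast Station standard time.
The standard-time date in Ulast Station, 5 November 2030, falls between 8 September 2030 and 23 February 2031, so daylight saving is in effect and Ulast Station is at UTC−03:00.
18:45 UTC − 3h = 15:45 Ulast Station.

15:45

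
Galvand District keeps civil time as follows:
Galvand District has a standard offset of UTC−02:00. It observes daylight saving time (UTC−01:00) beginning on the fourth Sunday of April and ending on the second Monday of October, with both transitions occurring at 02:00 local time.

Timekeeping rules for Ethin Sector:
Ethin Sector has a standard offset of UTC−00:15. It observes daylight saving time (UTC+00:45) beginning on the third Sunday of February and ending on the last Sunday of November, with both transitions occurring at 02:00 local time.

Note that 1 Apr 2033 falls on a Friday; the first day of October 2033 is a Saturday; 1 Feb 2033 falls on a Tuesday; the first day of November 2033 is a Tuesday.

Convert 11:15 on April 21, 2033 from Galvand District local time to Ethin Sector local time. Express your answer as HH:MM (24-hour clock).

1 April 2033 is a Friday, so the first Sunday is April 3 and the fourth is April 24.
1 October 2033 is a Saturday, so the first Monday is October 3 and the second is October 10.
April 21, 2033 does not fall between 24 April and 10 October, so daylight saving is not in effect and Galvand District is at UTC−02:00.
11:15 Galvand District + 2h = 13:15 UTC.
1 February 2033 is a Tuesday, so the first Sunday is February 6 and the third is February 20.
1 November 2033 is a Tuesday, so Sundays fall on 6, 13, 20, 27; the last is November 27.
At the standard offset (UTC−00:15), 13:15 UTC − 0h15m = 13:00 Ethin Sector standard time.
Daylight saving runs 20 February – 27 November; the standard-time date in Ethin Sector, April 21, 2033, is inside that window, so Ethin Sector is at UTC+00:45.
13:15 UTC + 0h45m = 14:00 Ethin Sector.

14:00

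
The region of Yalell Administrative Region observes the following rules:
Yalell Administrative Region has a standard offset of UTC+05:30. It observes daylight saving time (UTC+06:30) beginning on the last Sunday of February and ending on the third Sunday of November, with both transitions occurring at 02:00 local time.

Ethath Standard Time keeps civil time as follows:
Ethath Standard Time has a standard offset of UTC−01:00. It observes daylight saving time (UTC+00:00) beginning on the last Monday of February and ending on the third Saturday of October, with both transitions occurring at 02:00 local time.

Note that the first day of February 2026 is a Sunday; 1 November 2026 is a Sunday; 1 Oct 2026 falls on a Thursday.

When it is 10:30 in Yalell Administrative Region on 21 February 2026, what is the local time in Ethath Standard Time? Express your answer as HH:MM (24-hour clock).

1 February 2026 is a Sunday, so Sundays fall on 1, 8, 15, 22; the last is February 22.
1 November 2026 is a Sunday, so the first Sunday is November 1 and the third is November 15.
21 February 2026 is outside the daylight-saving period (22 February – 15 November), so Yalell Administrative Region is on standard time, UTC+05:30.
10:30 Yalell Administrative Region − 5h30m = 05:00 UTC.
1 February 2026 is a Sunday, so Mondays fall on 2, 9, 16, 23; the last is February 23.
1 October 2026 is a Thursday, so the first Saturday is October 3 and the third is October 17.
At the standard offset (UTC−01:00), 05:00 UTC − 1h = 04:00 Ethath Standard Time standard time.
The standard-time date in Ethath Standard Time, 21 February 2026, does not fall between 23 February and 17 October, so daylight saving is not in effect and Ethath Standard Time is at UTC−01:00.
05:00 UTC − 1h = 04:00 Ethath Standard Time.

04:00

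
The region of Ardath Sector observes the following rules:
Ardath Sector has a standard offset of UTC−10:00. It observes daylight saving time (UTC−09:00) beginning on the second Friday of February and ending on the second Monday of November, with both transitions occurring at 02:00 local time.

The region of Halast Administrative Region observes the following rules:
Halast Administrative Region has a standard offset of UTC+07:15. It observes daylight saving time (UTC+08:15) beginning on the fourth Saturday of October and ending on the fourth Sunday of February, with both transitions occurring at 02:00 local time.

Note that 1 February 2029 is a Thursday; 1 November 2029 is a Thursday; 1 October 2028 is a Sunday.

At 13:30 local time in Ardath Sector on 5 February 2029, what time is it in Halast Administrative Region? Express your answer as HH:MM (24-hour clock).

1 February 2029 is a Thursday, so the first Friday is February 2 and the second is February 9.
1 November 2029 is a Thursday, so the first Monday is November 5 and the second is November 12.
5 February 2029 does not fall between 9 February and 12 November, so daylight saving is not in effect and Ardath Sector is at UTC−10:00.
13:30 Ardath Sector + 10h = 23:30 UTC.
1 October 2028 is a Sunday, so the first Saturday is October 7 and the fourth is October 28.
1 February 2029 is a Thursday, so the first Sunday is February 4 and the fourth is February 25.
At the standard offset (UTC+07:15), 23:30 UTC + 7h15m = 06:45 Halast Administrative Region standard time (rolling into the next day, 6 February 2029).
The standard-time date in Halast Administrative Region, 6 February 2029, falls between 28 October 2028 and 25 February 2029, so daylight saving is in effect and Halast Administrative Region is at UTC+08:15.
23:30 UTC + 8h15m = 07:45 Halast Administrative Region (rolling into the next day, 6 February 2029).

07:45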